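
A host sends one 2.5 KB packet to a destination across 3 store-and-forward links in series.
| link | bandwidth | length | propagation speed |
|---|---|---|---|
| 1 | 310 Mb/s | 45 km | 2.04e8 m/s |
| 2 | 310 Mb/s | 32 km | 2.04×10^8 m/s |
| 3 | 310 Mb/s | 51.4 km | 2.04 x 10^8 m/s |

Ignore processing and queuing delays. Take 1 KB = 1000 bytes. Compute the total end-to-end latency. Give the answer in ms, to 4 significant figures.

0.8230 ms

L = 20000 bits.
Transmission delay per hop = L/R = 20000/310000000 = 0.0645161 ms; 3 hops → 0.193548 ms.
Propagation delays (d/s per hop): 0.220588, 0.156863, 0.251961 ms; sum = 0.629412 ms.
End-to-end = 0.8230 ms.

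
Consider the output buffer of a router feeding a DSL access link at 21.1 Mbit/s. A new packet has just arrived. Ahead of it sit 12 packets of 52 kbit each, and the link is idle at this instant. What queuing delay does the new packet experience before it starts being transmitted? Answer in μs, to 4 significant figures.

Each queued packet: L/R = 52000/21100000 = 2464.45 μs.
12 queued → 29573.5 μs.
Queuing delay = 29570 μs.

29570 μs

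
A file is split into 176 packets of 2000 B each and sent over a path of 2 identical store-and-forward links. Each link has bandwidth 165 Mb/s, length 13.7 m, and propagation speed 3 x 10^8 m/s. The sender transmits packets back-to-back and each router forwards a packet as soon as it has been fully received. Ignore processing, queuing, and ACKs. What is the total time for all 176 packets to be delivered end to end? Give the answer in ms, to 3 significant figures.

Per-hop transmission t_tx = L/R = 16000/165000000 = 0.0969697 ms.
Per-hop propagation t_prop = 13.7/300000000 = 4.56667e-05 ms.
Pipeline fill: first packet needs 2·t_tx to clear all hops; remaining 175 packets each add one t_tx.
Total = (2+176-1)·t_tx + 2·t_prop = 177·0.0969697 + 2·4.56667e-05 = 17.2 ms.

17.2 ms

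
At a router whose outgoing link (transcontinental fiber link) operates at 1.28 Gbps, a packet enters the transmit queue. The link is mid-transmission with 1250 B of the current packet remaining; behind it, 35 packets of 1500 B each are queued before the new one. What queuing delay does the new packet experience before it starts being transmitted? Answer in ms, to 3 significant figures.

0.336 ms

Each queued packet: L/R = 12000/1280000000 = 0.009375 ms.
35 queued → 0.328125 ms.
Plus remaining 10000 bits of current packet: 0.0078125 ms.
Queuing delay = 0.336 ms.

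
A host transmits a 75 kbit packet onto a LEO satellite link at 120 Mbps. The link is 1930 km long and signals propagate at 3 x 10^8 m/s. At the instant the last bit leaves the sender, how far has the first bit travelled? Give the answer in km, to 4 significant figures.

187.5 km

t_tx = L/R = 75000/120000000 = 0.000625 s.
Distance = s × t_tx = 300000000 × 0.000625 = 187.5 km.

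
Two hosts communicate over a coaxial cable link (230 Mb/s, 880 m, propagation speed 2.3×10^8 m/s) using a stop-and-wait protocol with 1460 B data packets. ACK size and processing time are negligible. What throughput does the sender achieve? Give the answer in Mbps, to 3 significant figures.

t_tx = L/R = 11680/230000000 = 5.07826e-05 s.
t_prop = 880/2.3e+08 = 3.82609e-06 s; RTT = 7.65217e-06 s.
Cycle = t_tx + RTT = 5.84348e-05 s.
Throughput = L / cycle = 11680 / 5.84348e-05 = 200 Mbps.

200 Mbps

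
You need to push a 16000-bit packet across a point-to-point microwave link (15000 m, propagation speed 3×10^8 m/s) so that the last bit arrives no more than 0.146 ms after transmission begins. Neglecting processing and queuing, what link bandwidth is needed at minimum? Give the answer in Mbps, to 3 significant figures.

167 Mbps

Propagation delay = 15000 / 300000000 = 0.05 ms.
Transmission budget = 0.146 − 0.05 = 0.096 ms.
R ≥ L / t_tx = 16000 bits / 9.6e-05 s = 167 Mbps.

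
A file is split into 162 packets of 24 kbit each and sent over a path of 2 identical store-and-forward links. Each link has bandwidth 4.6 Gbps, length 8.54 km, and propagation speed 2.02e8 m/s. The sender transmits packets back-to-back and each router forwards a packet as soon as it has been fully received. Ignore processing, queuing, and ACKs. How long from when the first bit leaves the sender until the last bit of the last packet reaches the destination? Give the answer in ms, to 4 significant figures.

0.9350 ms

Per-hop transmission t_tx = L/R = 24000/4600000000 = 0.00521739 ms.
Per-hop propagation t_prop = 8540/202000000 = 0.0422772 ms.
Pipeline fill: first packet needs 2·t_tx to clear all hops; remaining 161 packets each add one t_tx.
Total = (2+162-1)·t_tx + 2·t_prop = 163·0.00521739 + 2·0.0422772 = 0.9350 ms.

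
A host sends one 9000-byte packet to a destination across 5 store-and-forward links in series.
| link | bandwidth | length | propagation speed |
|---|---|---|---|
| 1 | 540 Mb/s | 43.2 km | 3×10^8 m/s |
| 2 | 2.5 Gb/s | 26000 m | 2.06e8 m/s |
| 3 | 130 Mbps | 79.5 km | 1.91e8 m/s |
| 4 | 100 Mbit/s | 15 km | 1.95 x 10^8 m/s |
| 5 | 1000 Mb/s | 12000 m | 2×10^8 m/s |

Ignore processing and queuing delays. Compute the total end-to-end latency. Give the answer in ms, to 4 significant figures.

L = 9000 × 8 = 72000 bits.
Transmission delays (L/R per hop): 0.133333, 0.0288, 0.553846, 0.72, 0.072 ms; sum = 1.50798 ms.
Propagation delays (d/s per hop): 0.144, 0.126214, 0.41623, 0.0769231, 0.06 ms; sum = 0.823367 ms.
End-to-end = 2.331 ms.

2.331 ms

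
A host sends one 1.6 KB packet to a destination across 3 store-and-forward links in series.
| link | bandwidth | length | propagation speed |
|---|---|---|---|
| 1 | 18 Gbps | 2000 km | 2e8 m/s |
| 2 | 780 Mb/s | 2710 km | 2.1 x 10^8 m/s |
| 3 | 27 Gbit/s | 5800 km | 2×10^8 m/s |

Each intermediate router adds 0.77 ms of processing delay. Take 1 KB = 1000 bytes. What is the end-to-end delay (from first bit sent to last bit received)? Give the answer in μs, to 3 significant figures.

L = 12800 bits.
Transmission delays (L/R per hop): 0.711111, 16.4103, 0.474074 μs; sum = 17.5954 μs.
Propagation delays (d/s per hop): 10000, 12904.8, 29000 μs; sum = 51904.8 μs.
Processing at 2 router(s): 2 × 0.77 ms = 1540 μs.
End-to-end = 53500 μs.

53500 μs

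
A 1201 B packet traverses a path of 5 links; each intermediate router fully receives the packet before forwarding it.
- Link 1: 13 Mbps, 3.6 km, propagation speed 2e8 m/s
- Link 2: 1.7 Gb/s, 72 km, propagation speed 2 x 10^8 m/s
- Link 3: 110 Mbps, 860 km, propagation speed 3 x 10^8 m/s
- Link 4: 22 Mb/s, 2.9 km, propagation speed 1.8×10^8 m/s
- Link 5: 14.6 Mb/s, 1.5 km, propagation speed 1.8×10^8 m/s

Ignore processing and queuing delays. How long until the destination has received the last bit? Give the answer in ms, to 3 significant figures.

5.20 ms

L = 1201 × 8 = 9608 bits.
Transmission delays (L/R per hop): 0.739077, 0.00565176, 0.0873455, 0.436727, 0.658082 ms; sum = 1.92688 ms.
Propagation delays (d/s per hop): 0.018, 0.36, 2.86667, 0.0161111, 0.00833333 ms; sum = 3.26911 ms.
End-to-end = 5.20 ms.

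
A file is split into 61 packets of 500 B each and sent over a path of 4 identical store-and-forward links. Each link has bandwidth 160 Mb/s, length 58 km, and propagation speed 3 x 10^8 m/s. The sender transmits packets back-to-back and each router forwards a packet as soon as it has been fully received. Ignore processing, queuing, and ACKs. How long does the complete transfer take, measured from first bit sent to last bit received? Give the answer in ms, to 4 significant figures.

2.373 ms

Per-hop transmission t_tx = L/R = 4000/160000000 = 0.025 ms.
Per-hop propagation t_prop = 58000/300000000 = 0.193333 ms.
Pipeline fill: first packet needs 4·t_tx to clear all hops; remaining 60 packets each add one t_tx.
Total = (4+61-1)·t_tx + 4·t_prop = 64·0.025 + 4·0.193333 = 2.373 ms.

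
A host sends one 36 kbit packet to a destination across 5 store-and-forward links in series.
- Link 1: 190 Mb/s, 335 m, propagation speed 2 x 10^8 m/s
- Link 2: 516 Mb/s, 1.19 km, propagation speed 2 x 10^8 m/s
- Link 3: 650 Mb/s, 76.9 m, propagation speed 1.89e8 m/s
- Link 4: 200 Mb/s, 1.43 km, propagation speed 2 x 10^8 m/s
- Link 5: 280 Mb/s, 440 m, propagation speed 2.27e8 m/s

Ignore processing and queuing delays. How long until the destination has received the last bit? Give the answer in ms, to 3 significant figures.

0.640 ms

L = 36000 bits.
Transmission delays (L/R per hop): 0.189474, 0.0697674, 0.0553846, 0.18, 0.128571 ms; sum = 0.623197 ms.
Propagation delays (d/s per hop): 0.001675, 0.00595, 0.000406878, 0.00715, 0.00193833 ms; sum = 0.0171202 ms.
End-to-end = 0.640 ms.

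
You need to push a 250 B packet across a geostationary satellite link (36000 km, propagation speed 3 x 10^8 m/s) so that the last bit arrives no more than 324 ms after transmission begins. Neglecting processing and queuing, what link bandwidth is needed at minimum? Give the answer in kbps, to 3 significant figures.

L = 2000 bits.
Propagation delay = 36000000 / 300000000 = 120 ms.
Transmission budget = 324 − 120 = 204 ms.
R ≥ L / t_tx = 2000 bits / 0.204 s = 9.80 kbps.

9.80 kbps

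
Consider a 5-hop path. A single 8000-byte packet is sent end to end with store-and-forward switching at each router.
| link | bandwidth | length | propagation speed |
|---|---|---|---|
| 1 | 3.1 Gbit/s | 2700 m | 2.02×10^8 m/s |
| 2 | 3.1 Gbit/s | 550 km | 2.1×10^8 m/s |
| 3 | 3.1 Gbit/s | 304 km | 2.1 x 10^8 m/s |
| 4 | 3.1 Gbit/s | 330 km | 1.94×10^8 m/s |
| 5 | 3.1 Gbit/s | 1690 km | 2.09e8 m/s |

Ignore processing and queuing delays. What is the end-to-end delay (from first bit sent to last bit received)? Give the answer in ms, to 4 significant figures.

L = 8000 × 8 = 64000 bits.
Transmission delay per hop = L/R = 64000/3100000000 = 0.0206452 ms; 5 hops → 0.103226 ms.
Propagation delays (d/s per hop): 0.0133663, 2.61905, 1.44762, 1.70103, 8.08612 ms; sum = 13.8672 ms.
End-to-end = 13.97 ms.

13.97 ms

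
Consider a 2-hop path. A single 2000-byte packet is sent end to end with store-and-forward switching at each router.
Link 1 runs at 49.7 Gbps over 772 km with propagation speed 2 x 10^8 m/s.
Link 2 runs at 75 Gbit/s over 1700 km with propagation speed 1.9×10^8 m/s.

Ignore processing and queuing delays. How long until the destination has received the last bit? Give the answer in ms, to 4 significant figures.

12.81 ms

L = 2000 × 8 = 16000 bits.
Transmission delays (L/R per hop): 0.000321932, 0.000213333 ms; sum = 0.000535265 ms.
Propagation delays (d/s per hop): 3.86, 8.94737 ms; sum = 12.8074 ms.
End-to-end = 12.81 ms.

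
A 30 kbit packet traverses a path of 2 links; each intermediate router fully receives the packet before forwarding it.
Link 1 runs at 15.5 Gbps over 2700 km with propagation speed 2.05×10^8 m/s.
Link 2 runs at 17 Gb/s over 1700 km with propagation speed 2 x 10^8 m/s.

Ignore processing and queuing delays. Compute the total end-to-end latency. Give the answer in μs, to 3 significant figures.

L = 30000 bits.
Transmission delays (L/R per hop): 1.93548, 1.76471 μs; sum = 3.70019 μs.
Propagation delays (d/s per hop): 13170.7, 8500 μs; sum = 21670.7 μs.
End-to-end = 21700 μs.

21700 μs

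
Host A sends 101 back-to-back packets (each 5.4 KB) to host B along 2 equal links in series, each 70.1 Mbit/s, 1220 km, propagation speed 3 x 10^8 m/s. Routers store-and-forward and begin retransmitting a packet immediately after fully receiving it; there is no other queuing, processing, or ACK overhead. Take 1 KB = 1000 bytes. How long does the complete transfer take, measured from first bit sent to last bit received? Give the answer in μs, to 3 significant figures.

Per-hop transmission t_tx = L/R = 43200/70100000 = 616.262 μs.
Per-hop propagation t_prop = 1220000/300000000 = 4066.67 μs.
Pipeline fill: first packet needs 2·t_tx to clear all hops; remaining 100 packets each add one t_tx.
Total = (2+101-1)·t_tx + 2·t_prop = 102·616.262 + 2·4066.67 = 71000 μs.

71000 μs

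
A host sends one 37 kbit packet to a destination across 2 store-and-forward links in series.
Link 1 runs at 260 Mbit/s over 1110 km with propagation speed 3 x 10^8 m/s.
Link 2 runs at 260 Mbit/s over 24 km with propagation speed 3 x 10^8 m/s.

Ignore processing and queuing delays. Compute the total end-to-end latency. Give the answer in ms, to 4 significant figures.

4.065 ms

L = 37000 bits.
Transmission delay per hop = L/R = 37000/260000000 = 0.142308 ms; 2 hops → 0.284615 ms.
Propagation delays (d/s per hop): 3.7, 0.08 ms; sum = 3.78 ms.
End-to-end = 4.065 ms.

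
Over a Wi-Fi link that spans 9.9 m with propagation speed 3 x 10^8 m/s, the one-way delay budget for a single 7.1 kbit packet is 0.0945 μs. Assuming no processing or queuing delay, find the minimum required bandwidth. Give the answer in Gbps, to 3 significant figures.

Propagation delay = 9.9 / 300000000 = 0.033 μs.
Transmission budget = 0.0945 − 0.033 = 0.0615 μs.
R ≥ L / t_tx = 7100 bits / 6.15e-08 s = 115 Gbps.

115 Gbps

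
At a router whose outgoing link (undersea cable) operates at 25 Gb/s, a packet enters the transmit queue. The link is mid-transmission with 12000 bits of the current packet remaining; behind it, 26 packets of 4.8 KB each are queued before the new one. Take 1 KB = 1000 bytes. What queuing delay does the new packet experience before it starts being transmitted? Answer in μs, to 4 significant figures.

40.42 μs

Each queued packet: L/R = 38400/25000000000 = 1.536 μs.
26 queued → 39.936 μs.
Plus remaining 12000 bits of current packet: 0.48 μs.
Queuing delay = 40.42 μs.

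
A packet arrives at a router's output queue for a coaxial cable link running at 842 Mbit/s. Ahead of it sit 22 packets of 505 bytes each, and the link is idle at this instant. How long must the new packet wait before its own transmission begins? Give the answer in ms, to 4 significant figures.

Each queued packet: L/R = 4040/842000000 = 0.0047981 ms.
22 queued → 0.105558 ms.
Queuing delay = 0.1056 ms.

0.1056 ms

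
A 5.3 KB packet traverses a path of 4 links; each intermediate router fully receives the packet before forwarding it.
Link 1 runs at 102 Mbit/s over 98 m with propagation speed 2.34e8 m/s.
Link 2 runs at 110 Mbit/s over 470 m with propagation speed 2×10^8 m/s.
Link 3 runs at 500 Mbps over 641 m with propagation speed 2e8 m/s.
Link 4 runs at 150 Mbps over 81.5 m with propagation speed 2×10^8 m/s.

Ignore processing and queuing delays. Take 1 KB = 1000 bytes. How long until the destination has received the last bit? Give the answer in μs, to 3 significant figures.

L = 42400 bits.
Transmission delays (L/R per hop): 415.686, 385.455, 84.8, 282.667 μs; sum = 1168.61 μs.
Propagation delays (d/s per hop): 0.418803, 2.35, 3.205, 0.4075 μs; sum = 6.3813 μs.
End-to-end = 1170 μs.

1170 μs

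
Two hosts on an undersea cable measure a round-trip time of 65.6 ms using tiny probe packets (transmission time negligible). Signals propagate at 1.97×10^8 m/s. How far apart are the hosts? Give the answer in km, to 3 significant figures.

One-way propagation = RTT/2 = 32.8 ms.
d = s × t = 197000000 × 0.0328 = 6460 km.

6460 km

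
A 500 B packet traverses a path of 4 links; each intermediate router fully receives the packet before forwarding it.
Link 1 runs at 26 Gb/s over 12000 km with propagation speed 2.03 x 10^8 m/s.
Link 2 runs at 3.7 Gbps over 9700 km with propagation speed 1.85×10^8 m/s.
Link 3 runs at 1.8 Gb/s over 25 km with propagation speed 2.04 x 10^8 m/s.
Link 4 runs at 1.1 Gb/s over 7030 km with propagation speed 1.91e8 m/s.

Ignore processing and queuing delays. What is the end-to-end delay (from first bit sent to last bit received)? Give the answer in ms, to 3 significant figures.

148 ms

L = 500 × 8 = 4000 bits.
Transmission delays (L/R per hop): 0.000153846, 0.00108108, 0.00222222, 0.00363636 ms; sum = 0.00709351 ms.
Propagation delays (d/s per hop): 59.1133, 52.4324, 0.122549, 36.8063 ms; sum = 148.475 ms.
End-to-end = 148 ms.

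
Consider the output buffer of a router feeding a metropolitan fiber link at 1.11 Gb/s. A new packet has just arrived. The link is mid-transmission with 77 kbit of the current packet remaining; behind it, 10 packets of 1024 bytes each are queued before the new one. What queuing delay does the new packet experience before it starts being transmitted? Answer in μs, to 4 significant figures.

Each queued packet: L/R = 8192/1110000000 = 7.38018 μs.
10 queued → 73.8018 μs.
Plus remaining 77000 bits of current packet: 69.3694 μs.
Queuing delay = 143.2 μs.

143.2 μs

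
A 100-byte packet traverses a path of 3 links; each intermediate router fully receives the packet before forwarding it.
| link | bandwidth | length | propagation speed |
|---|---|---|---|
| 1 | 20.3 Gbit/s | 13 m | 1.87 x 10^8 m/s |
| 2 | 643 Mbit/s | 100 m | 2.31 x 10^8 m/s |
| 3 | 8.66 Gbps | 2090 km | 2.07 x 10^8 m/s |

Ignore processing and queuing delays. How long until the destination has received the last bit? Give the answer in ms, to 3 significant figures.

10.1 ms

L = 100 × 8 = 800 bits.
Transmission delays (L/R per hop): 3.94089e-05, 0.00124417, 9.23788e-05 ms; sum = 0.00137596 ms.
Propagation delays (d/s per hop): 6.95187e-05, 0.0004329, 10.0966 ms; sum = 10.0971 ms.
End-to-end = 10.1 ms.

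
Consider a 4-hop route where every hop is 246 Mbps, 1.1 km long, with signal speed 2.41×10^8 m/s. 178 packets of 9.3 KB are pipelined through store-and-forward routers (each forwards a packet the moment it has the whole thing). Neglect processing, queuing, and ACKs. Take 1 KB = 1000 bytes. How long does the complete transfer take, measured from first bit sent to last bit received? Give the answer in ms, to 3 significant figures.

54.8 ms

Per-hop transmission t_tx = L/R = 74400/246000000 = 0.302439 ms.
Per-hop propagation t_prop = 1100/241000000 = 0.00456432 ms.
Pipeline fill: first packet needs 4·t_tx to clear all hops; remaining 177 packets each add one t_tx.
Total = (4+178-1)·t_tx + 4·t_prop = 181·0.302439 + 4·0.00456432 = 54.8 ms.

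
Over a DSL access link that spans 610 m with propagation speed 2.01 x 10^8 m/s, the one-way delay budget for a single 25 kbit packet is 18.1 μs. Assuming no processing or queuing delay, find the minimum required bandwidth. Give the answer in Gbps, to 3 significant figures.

Propagation delay = 610 / 2.01e+08 = 3.03483 μs.
Transmission budget = 18.1 − 3.03483 = 15.0652 μs.
R ≥ L / t_tx = 25000 bits / 1.50652e-05 s = 1.66 Gbps.

1.66 Gbps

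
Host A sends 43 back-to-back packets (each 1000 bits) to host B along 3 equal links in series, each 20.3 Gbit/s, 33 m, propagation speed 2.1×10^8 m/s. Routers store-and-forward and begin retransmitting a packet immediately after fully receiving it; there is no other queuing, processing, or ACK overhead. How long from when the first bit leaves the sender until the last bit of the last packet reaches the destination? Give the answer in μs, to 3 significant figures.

Per-hop transmission t_tx = L/R = 1000/20300000000 = 0.0492611 μs.
Per-hop propagation t_prop = 33/210000000 = 0.157143 μs.
Pipeline fill: first packet needs 3·t_tx to clear all hops; remaining 42 packets each add one t_tx.
Total = (3+43-1)·t_tx + 3·t_prop = 45·0.0492611 + 3·0.157143 = 2.69 μs.

2.69 μs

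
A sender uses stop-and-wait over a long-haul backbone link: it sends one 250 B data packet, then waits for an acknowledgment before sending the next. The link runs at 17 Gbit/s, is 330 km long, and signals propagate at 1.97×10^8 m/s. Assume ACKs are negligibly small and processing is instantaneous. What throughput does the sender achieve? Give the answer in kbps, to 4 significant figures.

596.9 kbps

t_tx = L/R = 2000/17000000000 = 1.17647e-07 s.
t_prop = 330000/197000000 = 0.00167513 s; RTT = 0.00335025 s.
Cycle = t_tx + RTT = 0.00335037 s.
Throughput = L / cycle = 2000 / 0.00335037 = 596.9 kbps.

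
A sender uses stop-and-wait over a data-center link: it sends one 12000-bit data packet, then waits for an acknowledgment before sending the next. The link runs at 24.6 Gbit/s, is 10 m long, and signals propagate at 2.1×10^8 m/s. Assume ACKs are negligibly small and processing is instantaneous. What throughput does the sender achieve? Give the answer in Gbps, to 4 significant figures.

t_tx = L/R = 12000/24600000000 = 4.87805e-07 s.
t_prop = 10/210000000 = 4.7619e-08 s; RTT = 9.52381e-08 s.
Cycle = t_tx + RTT = 5.83043e-07 s.
Throughput = L / cycle = 12000 / 5.83043e-07 = 20.58 Gbps.

20.58 Gbps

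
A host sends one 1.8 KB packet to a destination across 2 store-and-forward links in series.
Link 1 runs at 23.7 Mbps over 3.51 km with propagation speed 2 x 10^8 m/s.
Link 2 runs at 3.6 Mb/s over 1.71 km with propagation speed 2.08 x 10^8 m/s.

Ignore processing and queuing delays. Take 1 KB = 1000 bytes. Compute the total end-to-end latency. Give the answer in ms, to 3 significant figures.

4.63 ms

L = 14400 bits.
Transmission delays (L/R per hop): 0.607595, 4 ms; sum = 4.60759 ms.
Propagation delays (d/s per hop): 0.01755, 0.00822115 ms; sum = 0.0257712 ms.
End-to-end = 4.63 ms.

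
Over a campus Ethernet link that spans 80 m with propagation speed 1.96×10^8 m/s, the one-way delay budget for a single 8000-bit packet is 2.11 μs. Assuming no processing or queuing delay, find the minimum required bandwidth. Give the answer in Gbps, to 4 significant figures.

Propagation delay = 80 / 196000000 = 0.408163 μs.
Transmission budget = 2.11 − 0.408163 = 1.70184 μs.
R ≥ L / t_tx = 8000 bits / 1.70184e-06 s = 4.701 Gbps.

4.701 Gbps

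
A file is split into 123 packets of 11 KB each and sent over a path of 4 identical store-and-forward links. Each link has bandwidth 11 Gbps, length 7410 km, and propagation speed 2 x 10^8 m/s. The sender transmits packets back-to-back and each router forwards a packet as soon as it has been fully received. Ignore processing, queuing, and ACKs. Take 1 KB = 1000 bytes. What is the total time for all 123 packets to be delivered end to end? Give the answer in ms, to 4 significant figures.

Per-hop transmission t_tx = L/R = 88000/11000000000 = 0.008 ms.
Per-hop propagation t_prop = 7410000/200000000 = 37.05 ms.
Pipeline fill: first packet needs 4·t_tx to clear all hops; remaining 122 packets each add one t_tx.
Total = (4+123-1)·t_tx + 4·t_prop = 126·0.008 + 4·37.05 = 149.2 ms.

149.2 ms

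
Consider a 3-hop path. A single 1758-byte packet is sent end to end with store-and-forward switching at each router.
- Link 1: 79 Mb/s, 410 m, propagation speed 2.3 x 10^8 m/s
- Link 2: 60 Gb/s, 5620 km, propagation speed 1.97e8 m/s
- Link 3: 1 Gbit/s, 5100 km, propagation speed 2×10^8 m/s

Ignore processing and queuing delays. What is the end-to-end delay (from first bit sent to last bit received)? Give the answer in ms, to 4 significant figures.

L = 1758 × 8 = 14064 bits.
Transmission delays (L/R per hop): 0.178025, 0.0002344, 0.014064 ms; sum = 0.192324 ms.
Propagation delays (d/s per hop): 0.00178261, 28.5279, 25.5 ms; sum = 54.0297 ms.
End-to-end = 54.22 ms.

54.22 ms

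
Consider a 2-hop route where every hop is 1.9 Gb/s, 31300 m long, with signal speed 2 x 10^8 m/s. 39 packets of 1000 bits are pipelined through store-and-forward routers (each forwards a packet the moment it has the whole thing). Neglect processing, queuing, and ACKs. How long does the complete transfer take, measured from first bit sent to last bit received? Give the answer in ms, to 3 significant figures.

0.334 ms

Per-hop transmission t_tx = L/R = 1000/1900000000 = 0.000526316 ms.
Per-hop propagation t_prop = 31300/200000000 = 0.1565 ms.
Pipeline fill: first packet needs 2·t_tx to clear all hops; remaining 38 packets each add one t_tx.
Total = (2+39-1)·t_tx + 2·t_prop = 40·0.000526316 + 2·0.1565 = 0.334 ms.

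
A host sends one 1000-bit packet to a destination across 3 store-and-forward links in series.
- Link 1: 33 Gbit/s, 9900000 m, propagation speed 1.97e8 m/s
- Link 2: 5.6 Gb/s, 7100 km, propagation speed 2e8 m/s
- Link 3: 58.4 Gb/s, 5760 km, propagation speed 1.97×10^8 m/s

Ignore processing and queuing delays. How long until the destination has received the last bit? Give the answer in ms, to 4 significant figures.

Transmission delays (L/R per hop): 3.0303e-05, 0.000178571, 1.71233e-05 ms; sum = 0.000225998 ms.
Propagation delays (d/s per hop): 50.2538, 35.5, 29.2386 ms; sum = 114.992 ms.
End-to-end = 115.0 ms.

115.0 ms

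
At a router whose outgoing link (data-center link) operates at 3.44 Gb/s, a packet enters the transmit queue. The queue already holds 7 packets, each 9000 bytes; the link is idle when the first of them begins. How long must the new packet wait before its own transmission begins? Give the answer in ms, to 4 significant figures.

Each queued packet: L/R = 72000/3440000000 = 0.0209302 ms.
7 queued → 0.146512 ms.
Queuing delay = 0.1465 ms.

0.1465 ms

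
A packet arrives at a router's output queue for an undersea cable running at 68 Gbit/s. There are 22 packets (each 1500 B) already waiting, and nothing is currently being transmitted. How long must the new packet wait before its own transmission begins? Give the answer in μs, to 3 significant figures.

3.88 μs

Each queued packet: L/R = 12000/68000000000 = 0.176471 μs.
22 queued → 3.88235 μs.
Queuing delay = 3.88 μs.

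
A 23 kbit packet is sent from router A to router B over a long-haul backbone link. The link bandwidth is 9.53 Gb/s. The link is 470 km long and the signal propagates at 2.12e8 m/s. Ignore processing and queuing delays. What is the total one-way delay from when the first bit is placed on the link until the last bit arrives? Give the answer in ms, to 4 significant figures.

L = 23000 bits.
Transmission delay = L/R = 23000 / 9530000000 = 0.00241343 ms.
Propagation delay = d/s = 470000 m / 212000000 m/s = 2.21698 ms.
Total = 2.219 ms.

2.219 ms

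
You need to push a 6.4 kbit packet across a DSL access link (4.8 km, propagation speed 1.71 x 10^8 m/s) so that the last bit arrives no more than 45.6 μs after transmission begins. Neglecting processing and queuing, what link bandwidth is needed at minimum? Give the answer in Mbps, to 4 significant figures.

365.1 Mbps

Propagation delay = 4800 / 171000000 = 28.0702 μs.
Transmission budget = 45.6 − 28.0702 = 17.5298 μs.
R ≥ L / t_tx = 6400 bits / 1.75298e-05 s = 365.1 Mbps.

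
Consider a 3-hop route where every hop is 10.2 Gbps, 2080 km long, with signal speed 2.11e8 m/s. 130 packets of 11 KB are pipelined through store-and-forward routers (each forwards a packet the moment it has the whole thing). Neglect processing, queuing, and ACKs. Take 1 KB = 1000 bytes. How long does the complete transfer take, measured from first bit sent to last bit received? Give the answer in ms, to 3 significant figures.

30.7 ms

Per-hop transmission t_tx = L/R = 88000/10200000000 = 0.00862745 ms.
Per-hop propagation t_prop = 2080000/211000000 = 9.85782 ms.
Pipeline fill: first packet needs 3·t_tx to clear all hops; remaining 129 packets each add one t_tx.
Total = (3+130-1)·t_tx + 3·t_prop = 132·0.00862745 + 3·9.85782 = 30.7 ms.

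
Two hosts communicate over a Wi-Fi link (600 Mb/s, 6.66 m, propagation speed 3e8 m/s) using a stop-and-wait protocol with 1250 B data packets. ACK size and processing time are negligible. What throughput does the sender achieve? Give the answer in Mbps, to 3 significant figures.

598 Mbps

t_tx = L/R = 10000/600000000 = 1.66667e-05 s.
t_prop = 6.66/300000000 = 2.22e-08 s; RTT = 4.44e-08 s.
Cycle = t_tx + RTT = 1.67111e-05 s.
Throughput = L / cycle = 10000 / 1.67111e-05 = 598 Mbps.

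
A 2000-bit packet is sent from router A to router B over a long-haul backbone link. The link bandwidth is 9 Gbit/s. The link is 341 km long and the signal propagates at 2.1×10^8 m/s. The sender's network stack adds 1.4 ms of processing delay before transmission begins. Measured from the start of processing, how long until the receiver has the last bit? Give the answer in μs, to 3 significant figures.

Transmission delay = L/R = 2000 / 9000000000 = 0.222222 μs.
Propagation delay = d/s = 341000 m / 210000000 m/s = 1623.81 μs.
Plus processing delay 1.4 ms = 1400 μs.
Total = 3020 μs.

3020 μs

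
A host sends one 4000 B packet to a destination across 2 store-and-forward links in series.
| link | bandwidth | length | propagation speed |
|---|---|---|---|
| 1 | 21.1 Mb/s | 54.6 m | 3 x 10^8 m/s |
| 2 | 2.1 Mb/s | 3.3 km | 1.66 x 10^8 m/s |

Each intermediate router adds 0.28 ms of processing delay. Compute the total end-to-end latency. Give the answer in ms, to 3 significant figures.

17.1 ms

L = 4000 × 8 = 32000 bits.
Transmission delays (L/R per hop): 1.51659, 15.2381 ms; sum = 16.7547 ms.
Propagation delays (d/s per hop): 0.000182, 0.0198795 ms; sum = 0.0200615 ms.
Processing at 1 router(s): 1 × 0.28 ms = 0.28 ms.
End-to-end = 17.1 ms.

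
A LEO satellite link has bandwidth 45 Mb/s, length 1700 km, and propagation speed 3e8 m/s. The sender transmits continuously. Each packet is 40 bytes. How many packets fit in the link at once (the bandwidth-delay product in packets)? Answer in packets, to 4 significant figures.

796.9 packets

Propagation delay = 1700000 / 300000000 = 0.00566667 s.
BDP = R × t_prop = 45000000 × 0.00566667 = 255000 bits.
In packets of 320 bits: 796.9 packets.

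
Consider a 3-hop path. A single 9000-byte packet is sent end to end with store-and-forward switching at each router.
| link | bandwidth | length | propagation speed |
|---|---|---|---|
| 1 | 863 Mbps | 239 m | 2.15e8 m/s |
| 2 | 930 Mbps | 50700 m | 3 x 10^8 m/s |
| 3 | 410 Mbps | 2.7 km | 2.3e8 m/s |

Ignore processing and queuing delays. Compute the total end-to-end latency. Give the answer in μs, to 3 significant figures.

518 μs

L = 9000 × 8 = 72000 bits.
Transmission delays (L/R per hop): 83.4299, 77.4194, 175.61 μs; sum = 336.459 μs.
Propagation delays (d/s per hop): 1.11163, 169, 11.7391 μs; sum = 181.851 μs.
End-to-end = 518 μs.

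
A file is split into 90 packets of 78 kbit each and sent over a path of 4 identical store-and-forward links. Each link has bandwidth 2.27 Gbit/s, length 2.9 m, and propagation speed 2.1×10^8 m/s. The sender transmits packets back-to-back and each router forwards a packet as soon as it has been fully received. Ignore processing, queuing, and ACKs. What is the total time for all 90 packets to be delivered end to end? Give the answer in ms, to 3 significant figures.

3.20 ms

Per-hop transmission t_tx = L/R = 78000/2270000000 = 0.0343612 ms.
Per-hop propagation t_prop = 2.9/210000000 = 1.38095e-05 ms.
Pipeline fill: first packet needs 4·t_tx to clear all hops; remaining 89 packets each add one t_tx.
Total = (4+90-1)·t_tx + 4·t_prop = 93·0.0343612 + 4·1.38095e-05 = 3.20 ms.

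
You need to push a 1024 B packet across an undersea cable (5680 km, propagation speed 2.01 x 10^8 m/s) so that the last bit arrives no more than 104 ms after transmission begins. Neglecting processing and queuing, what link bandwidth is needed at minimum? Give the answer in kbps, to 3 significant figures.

108 kbps

L = 8192 bits.
Propagation delay = 5680000 / 2.01e+08 = 28.2587 ms.
Transmission budget = 104 − 28.2587 = 75.7413 ms.
R ≥ L / t_tx = 8192 bits / 0.0757413 s = 108 kbps.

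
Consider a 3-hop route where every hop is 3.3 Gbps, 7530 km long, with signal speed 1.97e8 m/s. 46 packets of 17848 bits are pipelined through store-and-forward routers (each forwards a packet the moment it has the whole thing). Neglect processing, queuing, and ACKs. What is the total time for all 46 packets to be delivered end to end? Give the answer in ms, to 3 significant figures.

Per-hop transmission t_tx = L/R = 17848/3300000000 = 0.00540848 ms.
Per-hop propagation t_prop = 7530000/197000000 = 38.2234 ms.
Pipeline fill: first packet needs 3·t_tx to clear all hops; remaining 45 packets each add one t_tx.
Total = (3+46-1)·t_tx + 3·t_prop = 48·0.00540848 + 3·38.2234 = 115 ms.

115 ms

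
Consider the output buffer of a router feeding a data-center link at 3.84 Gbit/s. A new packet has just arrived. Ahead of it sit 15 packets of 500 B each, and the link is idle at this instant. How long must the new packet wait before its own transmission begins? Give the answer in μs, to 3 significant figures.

Each queued packet: L/R = 4000/3840000000 = 1.04167 μs.
15 queued → 15.625 μs.
Queuing delay = 15.6 μs.

15.6 μs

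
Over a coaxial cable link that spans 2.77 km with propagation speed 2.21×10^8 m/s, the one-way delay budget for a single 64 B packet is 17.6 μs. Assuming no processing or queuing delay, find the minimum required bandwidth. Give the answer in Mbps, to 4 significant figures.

101.1 Mbps

L = 512 bits.
Propagation delay = 2770 / 221000000 = 12.5339 μs.
Transmission budget = 17.6 − 12.5339 = 5.06606 μs.
R ≥ L / t_tx = 512 bits / 5.06606e-06 s = 101.1 Mbps.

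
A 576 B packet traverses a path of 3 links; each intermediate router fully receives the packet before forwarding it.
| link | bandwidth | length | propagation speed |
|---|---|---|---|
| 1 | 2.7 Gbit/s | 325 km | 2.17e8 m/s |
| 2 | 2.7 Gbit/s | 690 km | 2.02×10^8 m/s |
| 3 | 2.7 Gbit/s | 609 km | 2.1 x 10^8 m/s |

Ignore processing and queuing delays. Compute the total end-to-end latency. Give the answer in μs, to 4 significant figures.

7819 μs

L = 576 × 8 = 4608 bits.
Transmission delay per hop = L/R = 4608/2700000000 = 1.70667 μs; 3 hops → 5.12 μs.
Propagation delays (d/s per hop): 1497.7, 3415.84, 2900 μs; sum = 7813.54 μs.
End-to-end = 7819 μs.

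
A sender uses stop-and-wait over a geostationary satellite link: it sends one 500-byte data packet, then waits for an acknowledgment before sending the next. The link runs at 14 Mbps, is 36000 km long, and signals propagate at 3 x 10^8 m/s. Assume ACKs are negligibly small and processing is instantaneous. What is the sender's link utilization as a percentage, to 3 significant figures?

0.119 %

t_tx = L/R = 4000/14000000 = 0.000285714 s.
t_prop = 36000000/300000000 = 0.12 s; RTT = 0.24 s.
Cycle = t_tx + RTT = 0.240286 s.
Utilization = t_tx / cycle = 0.000285714/0.240286 = 0.119 %.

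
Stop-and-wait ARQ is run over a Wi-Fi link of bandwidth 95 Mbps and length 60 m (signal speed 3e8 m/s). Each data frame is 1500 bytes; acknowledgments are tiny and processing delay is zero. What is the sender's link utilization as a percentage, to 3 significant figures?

99.7 %

t_tx = L/R = 12000/95000000 = 0.000126316 s.
t_prop = 60/300000000 = 2e-07 s; RTT = 4e-07 s.
Cycle = t_tx + RTT = 0.000126716 s.
Utilization = t_tx / cycle = 0.000126316/0.000126716 = 99.7 %.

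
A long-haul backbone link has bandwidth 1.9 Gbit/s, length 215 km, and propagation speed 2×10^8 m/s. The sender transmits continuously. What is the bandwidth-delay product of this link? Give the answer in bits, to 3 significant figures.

2040000 bits

Propagation delay = 215000 / 200000000 = 0.001075 s.
BDP = R × t_prop = 1900000000 × 0.001075 = 2042500 bits.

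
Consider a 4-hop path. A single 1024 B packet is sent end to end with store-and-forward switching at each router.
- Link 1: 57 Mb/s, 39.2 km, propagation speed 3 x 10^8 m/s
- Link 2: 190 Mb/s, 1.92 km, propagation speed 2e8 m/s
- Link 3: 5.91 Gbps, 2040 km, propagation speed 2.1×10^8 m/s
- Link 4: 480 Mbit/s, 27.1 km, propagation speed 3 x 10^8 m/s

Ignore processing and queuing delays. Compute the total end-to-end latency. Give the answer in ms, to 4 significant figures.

L = 1024 × 8 = 8192 bits.
Transmission delays (L/R per hop): 0.143719, 0.0431158, 0.00138613, 0.0170667 ms; sum = 0.205288 ms.
Propagation delays (d/s per hop): 0.130667, 0.0096, 9.71429, 0.0903333 ms; sum = 9.94489 ms.
End-to-end = 10.15 ms.

10.15 ms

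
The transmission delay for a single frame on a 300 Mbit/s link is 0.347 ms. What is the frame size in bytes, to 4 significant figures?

L = R × t_tx = 300000000 b/s × 0.000347 s = 104100 bits.
In bytes: 104100 / 8 = 13010 bytes.

13010 bytes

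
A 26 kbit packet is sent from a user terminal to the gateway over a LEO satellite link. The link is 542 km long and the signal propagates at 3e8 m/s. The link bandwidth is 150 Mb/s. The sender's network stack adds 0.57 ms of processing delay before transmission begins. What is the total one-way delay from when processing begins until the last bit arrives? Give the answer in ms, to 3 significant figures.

2.55 ms

L = 26000 bits.
Transmission delay = L/R = 26000 / 150000000 = 0.173333 ms.
Propagation delay = d/s = 542000 m / 300000000 m/s = 1.80667 ms.
Plus processing delay 0.57 ms = 0.57 ms.
Total = 2.55 ms.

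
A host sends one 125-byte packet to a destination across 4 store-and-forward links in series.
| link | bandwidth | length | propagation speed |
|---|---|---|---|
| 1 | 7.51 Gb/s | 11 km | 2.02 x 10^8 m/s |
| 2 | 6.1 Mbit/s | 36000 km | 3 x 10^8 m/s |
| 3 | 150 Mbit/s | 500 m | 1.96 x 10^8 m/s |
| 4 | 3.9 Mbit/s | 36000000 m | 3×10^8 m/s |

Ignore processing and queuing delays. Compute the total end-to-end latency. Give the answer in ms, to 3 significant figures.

240 ms

L = 125 × 8 = 1000 bits.
Transmission delays (L/R per hop): 0.000133156, 0.163934, 0.00666667, 0.25641 ms; sum = 0.427145 ms.
Propagation delays (d/s per hop): 0.0544554, 120, 0.00255102, 120 ms; sum = 240.057 ms.
End-to-end = 240 ms.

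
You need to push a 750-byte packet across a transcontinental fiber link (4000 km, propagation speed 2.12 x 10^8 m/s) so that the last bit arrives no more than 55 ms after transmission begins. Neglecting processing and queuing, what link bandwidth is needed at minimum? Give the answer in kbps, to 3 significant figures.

166 kbps

L = 6000 bits.
Propagation delay = 4000000 / 212000000 = 18.8679 ms.
Transmission budget = 55 − 18.8679 = 36.1321 ms.
R ≥ L / t_tx = 6000 bits / 0.0361321 s = 166 kbps.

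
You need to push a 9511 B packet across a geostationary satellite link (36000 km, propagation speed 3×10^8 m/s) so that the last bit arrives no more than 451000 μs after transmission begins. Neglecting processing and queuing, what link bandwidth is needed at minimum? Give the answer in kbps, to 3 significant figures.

230 kbps

L = 76088 bits.
Propagation delay = 36000000 / 300000000 = 120000 μs.
Transmission budget = 451000 − 120000 = 331000 μs.
R ≥ L / t_tx = 76088 bits / 0.331 s = 230 kbps.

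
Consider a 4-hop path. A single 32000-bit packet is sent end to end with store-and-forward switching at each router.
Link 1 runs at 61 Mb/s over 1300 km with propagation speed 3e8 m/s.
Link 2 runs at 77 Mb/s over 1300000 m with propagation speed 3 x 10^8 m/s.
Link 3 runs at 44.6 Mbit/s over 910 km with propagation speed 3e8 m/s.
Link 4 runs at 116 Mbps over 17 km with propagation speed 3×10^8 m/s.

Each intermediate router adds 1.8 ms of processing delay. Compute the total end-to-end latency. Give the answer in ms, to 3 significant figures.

19.1 ms

Transmission delays (L/R per hop): 0.52459, 0.415584, 0.717489, 0.275862 ms; sum = 1.93353 ms.
Propagation delays (d/s per hop): 4.33333, 4.33333, 3.03333, 0.0566667 ms; sum = 11.7567 ms.
Processing at 3 router(s): 3 × 1.8 ms = 5.4 ms.
End-to-end = 19.1 ms.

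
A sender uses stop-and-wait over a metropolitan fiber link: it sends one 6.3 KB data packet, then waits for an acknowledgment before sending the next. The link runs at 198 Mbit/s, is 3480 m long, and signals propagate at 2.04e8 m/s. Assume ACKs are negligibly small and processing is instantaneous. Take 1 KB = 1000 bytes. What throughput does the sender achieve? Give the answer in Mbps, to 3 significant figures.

175 Mbps

t_tx = L/R = 50400/198000000 = 0.000254545 s.
t_prop = 3480/204000000 = 1.70588e-05 s; RTT = 3.41176e-05 s.
Cycle = t_tx + RTT = 0.000288663 s.
Throughput = L / cycle = 50400 / 0.000288663 = 175 Mbps.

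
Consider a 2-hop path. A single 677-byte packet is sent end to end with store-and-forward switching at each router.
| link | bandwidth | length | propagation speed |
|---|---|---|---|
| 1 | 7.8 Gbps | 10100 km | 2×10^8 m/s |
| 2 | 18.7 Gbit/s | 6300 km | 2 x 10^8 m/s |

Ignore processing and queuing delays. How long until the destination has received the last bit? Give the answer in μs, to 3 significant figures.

L = 677 × 8 = 5416 bits.
Transmission delays (L/R per hop): 0.694359, 0.289626 μs; sum = 0.983985 μs.
Propagation delays (d/s per hop): 50500, 31500 μs; sum = 82000 μs.
End-to-end = 82000 μs.

82000 μs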